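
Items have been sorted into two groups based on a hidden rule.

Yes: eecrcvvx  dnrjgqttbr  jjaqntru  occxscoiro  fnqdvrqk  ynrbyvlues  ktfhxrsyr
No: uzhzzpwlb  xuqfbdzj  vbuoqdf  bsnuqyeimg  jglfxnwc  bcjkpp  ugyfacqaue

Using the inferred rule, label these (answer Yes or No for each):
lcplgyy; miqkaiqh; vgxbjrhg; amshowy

Every 'Yes' example satisfies: contains 'r'. None of the 'No' examples do.

No, No, Yes, No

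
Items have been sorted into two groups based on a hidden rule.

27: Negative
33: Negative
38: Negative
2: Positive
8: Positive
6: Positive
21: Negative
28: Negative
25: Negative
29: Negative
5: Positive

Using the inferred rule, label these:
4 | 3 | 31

Positive, Positive, Negative

The pattern is that an item is 'Positive' exactly when: at most 8.
Positive: 4, since 4 ≤ 8. Positive: 3, since 3 ≤ 8. Negative: 31, since 31 > 8.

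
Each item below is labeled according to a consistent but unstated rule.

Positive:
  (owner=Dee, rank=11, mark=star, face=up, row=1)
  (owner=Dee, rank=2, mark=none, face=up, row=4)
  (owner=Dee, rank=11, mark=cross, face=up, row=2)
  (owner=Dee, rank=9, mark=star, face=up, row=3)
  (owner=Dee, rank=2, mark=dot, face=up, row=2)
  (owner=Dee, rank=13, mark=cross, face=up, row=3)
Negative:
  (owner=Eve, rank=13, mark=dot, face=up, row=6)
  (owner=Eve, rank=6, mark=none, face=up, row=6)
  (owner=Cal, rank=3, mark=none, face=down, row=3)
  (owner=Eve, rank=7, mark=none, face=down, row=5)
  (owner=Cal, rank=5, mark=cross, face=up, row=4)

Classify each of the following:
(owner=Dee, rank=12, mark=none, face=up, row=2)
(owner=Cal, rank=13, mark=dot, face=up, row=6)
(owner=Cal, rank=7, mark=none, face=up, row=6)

Checking candidate rules against both groups, what survives is: owner is Dee.
(owner=Dee, rank=12, mark=none, face=up, row=2) → owner is Dee → Positive.
(owner=Cal, rank=13, mark=dot, face=up, row=6) → owner is Cal → Negative.
(owner=Cal, rank=7, mark=none, face=up, row=6) → owner is Cal → Negative.

Positive, Negative, Negative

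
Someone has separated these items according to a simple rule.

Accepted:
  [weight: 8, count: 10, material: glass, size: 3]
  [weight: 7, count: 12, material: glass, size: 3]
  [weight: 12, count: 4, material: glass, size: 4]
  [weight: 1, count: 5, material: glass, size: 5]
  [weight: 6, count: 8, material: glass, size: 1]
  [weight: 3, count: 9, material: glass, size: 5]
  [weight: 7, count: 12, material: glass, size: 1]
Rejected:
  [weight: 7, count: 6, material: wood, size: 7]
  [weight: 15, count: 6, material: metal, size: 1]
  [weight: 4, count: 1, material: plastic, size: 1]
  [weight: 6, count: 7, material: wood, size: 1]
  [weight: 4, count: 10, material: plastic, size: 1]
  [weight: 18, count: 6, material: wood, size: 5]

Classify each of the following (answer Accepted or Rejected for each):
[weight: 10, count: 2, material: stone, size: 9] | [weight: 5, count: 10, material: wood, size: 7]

Every 'Accepted' example satisfies: material is glass. None of the 'Rejected' examples do.
[weight: 10, count: 2, material: stone, size: 9]: material is stone, doesn't match → Rejected. [weight: 5, count: 10, material: wood, size: 7]: material is wood, doesn't match → Rejected.

Rejected, Rejected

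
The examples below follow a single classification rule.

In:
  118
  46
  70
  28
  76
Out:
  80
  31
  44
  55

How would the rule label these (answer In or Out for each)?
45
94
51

Out, In, Out

One predicate separates the groups cleanly: ≡ 4 (mod 6).
45: 45 mod 6 = 3, lacks this property → Out.
94: 94 mod 6 = 4, satisfies this → In.
51: 51 mod 6 = 3, lacks this property → Out.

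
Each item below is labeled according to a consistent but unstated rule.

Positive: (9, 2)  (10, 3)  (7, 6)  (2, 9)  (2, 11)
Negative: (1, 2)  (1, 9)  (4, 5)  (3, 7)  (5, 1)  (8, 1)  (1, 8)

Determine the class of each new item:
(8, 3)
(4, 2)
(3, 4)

Positive, Negative, Negative

The distinguishing property — sum ≥ 11 — holds for all the 'Positive' cases and none of the 'Negative' cases.
(8, 3): Positive (8+3 = 11).
(4, 2): Negative (4+2 = 6).
(3, 4): Negative (3+4 = 7).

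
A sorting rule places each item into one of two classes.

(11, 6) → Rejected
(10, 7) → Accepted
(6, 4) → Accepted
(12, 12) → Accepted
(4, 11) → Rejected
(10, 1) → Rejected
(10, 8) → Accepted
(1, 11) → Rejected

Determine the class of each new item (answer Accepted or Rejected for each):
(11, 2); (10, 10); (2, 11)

Rejected, Accepted, Rejected

Rule: |first − second| ≤ 3. This holds for each 'Accepted' example and fails for each 'Rejected' one.
(11, 2): |11−2| = 9 — doesn't match, so Rejected.
(10, 10): |10−10| = 0 — checks out, so Accepted.
(2, 11): |2−11| = 9 — doesn't match, so Rejected.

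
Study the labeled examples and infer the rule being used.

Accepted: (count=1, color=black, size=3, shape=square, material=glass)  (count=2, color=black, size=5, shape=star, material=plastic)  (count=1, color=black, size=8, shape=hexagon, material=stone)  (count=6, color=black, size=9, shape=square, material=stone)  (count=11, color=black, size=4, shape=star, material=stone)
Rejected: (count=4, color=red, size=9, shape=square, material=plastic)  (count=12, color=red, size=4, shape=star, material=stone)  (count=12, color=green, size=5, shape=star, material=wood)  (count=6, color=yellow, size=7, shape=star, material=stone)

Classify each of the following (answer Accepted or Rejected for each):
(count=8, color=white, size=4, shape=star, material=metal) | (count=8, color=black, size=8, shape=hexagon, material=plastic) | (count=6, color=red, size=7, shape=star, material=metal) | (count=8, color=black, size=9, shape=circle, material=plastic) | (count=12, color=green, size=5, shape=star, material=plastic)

Rejected, Accepted, Rejected, Accepted, Rejected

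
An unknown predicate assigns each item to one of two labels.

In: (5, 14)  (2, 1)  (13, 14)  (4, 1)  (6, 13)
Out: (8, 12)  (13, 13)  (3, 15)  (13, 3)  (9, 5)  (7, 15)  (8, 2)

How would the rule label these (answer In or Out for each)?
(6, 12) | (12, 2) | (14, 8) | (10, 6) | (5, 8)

Out, Out, Out, Out, In

Rule: sum is odd. This holds for each 'In' example and fails for each 'Out' one.
(6, 12): 6+12 = 18 — doesn't match, so Out.
(12, 2): 12+2 = 14 — doesn't match, so Out.
(14, 8): 14+8 = 22 — doesn't match, so Out.
(10, 6): 10+6 = 16 — doesn't match, so Out.
(5, 8): 5+8 = 13 — satisfies this, so In.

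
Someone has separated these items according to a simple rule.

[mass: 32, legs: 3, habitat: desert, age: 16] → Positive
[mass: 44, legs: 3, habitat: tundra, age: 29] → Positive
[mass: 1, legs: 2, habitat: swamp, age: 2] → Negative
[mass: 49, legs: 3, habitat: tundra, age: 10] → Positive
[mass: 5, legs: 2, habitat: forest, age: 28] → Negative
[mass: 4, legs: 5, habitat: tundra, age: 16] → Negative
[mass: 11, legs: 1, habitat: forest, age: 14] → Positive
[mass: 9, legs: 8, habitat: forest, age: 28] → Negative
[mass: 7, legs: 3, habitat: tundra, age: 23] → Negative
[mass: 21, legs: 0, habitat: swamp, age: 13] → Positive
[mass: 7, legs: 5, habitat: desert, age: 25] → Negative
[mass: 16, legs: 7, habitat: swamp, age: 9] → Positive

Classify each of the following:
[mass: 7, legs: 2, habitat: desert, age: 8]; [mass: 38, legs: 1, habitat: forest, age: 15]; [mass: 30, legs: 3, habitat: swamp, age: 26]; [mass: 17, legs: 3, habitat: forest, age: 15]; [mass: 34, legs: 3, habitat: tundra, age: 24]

Negative, Positive, Positive, Positive, Positive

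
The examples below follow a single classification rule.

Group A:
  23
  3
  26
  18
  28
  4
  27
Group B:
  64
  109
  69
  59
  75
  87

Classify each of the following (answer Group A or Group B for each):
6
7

Group A, Group A

All 'Group A' examples share one property — at most 28 — and every 'Group B' example lacks it.
6: Group A (6 ≤ 28).
7: Group A (7 ≤ 28).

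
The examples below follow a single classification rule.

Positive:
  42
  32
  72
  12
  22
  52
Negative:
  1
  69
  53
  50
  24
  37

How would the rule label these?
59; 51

Negative, Negative

The classifier is using: ends in digit 2.
59: Negative (last digit 9). 51: Negative (last digit 1).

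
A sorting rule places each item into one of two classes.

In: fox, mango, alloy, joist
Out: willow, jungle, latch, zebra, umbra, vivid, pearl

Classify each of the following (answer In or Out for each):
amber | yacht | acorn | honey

'In' ⟺ odd length AND contains 'o'.
amber → length 5, no 'o' → Out. yacht → length 5, no 'o' → Out. acorn → length 5, has 'o' → In. honey → length 5, has 'o' → In.

Out, Out, In, In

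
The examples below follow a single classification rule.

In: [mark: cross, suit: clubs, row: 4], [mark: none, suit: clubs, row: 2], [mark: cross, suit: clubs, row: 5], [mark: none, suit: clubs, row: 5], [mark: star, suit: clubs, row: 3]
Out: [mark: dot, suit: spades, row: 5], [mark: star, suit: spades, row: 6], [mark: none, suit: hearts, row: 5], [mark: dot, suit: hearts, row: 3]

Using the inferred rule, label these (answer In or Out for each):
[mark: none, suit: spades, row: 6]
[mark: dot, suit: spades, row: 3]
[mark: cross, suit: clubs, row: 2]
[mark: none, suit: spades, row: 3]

Out, Out, In, Out

Checking candidate rules against both groups, what survives is: suit is clubs.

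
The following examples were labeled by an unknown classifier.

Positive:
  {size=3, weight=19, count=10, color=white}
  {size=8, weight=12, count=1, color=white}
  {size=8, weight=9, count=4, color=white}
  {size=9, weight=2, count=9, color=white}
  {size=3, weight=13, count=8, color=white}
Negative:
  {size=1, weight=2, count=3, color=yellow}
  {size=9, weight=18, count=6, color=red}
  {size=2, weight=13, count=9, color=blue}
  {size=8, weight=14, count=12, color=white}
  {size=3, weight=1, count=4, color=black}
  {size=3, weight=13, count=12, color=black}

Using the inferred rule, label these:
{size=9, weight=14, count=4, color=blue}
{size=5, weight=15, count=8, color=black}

Negative, Negative

The simplest hypothesis consistent with all the labels is: color is white AND count ≤ 10.
{size=9, weight=14, count=4, color=blue} → color is blue, count = 4 → Negative. {size=5, weight=15, count=8, color=black} → color is black, count = 8 → Negative.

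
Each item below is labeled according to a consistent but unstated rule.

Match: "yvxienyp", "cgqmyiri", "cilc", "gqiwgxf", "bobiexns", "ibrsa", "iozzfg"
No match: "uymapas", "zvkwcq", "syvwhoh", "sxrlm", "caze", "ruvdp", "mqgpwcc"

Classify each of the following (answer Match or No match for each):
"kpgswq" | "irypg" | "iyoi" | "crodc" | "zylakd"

No match, Match, Match, No match, No match

A rule that fits every label: contains 'i' — true of each 'Match' example, false of each 'No match' one.
No match: "kpgswq", since no 'i'. Match: "irypg", since has 'i'. Match: "iyoi", since has 'i'. No match: "crodc", since no 'i'. No match: "zylakd", since no 'i'.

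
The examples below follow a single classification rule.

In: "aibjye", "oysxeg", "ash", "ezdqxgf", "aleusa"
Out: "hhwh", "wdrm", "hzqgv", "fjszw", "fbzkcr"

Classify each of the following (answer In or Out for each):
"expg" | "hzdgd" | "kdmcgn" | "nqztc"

One predicate separates the groups cleanly: starts with a vowel.

In, Out, Out, Out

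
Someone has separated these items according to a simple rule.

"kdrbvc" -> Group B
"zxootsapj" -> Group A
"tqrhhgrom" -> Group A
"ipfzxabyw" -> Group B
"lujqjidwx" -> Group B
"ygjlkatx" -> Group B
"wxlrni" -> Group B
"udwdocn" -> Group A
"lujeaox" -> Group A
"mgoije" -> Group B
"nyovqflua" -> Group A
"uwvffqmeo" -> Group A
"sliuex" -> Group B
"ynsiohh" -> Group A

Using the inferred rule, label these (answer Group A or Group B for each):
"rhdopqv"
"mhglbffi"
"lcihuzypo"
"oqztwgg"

One predicate separates the groups cleanly: odd length AND contains 'o'.
"rhdopqv": length 7, has 'o' — passes, so Group A.
"mhglbffi": length 8, no 'o' — does not fit, so Group B.
"lcihuzypo": length 9, has 'o' — passes, so Group A.
"oqztwgg": length 7, has 'o' — passes, so Group A.

Group A, Group B, Group A, Group A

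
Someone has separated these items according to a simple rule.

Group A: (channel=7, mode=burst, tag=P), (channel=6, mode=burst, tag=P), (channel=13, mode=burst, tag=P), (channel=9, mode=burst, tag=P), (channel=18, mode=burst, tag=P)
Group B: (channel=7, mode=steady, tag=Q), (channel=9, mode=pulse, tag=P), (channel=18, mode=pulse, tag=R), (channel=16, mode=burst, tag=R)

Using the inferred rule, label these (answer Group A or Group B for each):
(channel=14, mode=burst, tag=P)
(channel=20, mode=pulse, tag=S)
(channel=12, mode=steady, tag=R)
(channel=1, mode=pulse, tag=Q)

The simplest hypothesis consistent with all the labels is: tag is P AND mode is burst.

Group A, Group B, Group B, Group B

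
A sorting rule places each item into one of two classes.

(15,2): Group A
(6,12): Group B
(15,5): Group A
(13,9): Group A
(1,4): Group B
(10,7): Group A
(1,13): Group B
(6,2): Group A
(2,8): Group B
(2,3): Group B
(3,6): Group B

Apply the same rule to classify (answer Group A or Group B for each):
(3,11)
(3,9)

Every 'Group A' example satisfies: first > second. None of the 'Group B' examples do.

Group B, Group B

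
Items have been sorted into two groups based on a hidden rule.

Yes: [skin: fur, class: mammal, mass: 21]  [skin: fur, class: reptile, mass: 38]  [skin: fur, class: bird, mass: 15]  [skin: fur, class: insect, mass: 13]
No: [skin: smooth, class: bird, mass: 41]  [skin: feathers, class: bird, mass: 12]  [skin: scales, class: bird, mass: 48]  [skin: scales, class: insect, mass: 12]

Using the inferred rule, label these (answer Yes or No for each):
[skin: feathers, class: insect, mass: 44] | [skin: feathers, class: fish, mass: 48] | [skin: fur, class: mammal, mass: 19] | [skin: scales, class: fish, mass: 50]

The simplest hypothesis consistent with all the labels is: skin is fur.

No, No, Yes, No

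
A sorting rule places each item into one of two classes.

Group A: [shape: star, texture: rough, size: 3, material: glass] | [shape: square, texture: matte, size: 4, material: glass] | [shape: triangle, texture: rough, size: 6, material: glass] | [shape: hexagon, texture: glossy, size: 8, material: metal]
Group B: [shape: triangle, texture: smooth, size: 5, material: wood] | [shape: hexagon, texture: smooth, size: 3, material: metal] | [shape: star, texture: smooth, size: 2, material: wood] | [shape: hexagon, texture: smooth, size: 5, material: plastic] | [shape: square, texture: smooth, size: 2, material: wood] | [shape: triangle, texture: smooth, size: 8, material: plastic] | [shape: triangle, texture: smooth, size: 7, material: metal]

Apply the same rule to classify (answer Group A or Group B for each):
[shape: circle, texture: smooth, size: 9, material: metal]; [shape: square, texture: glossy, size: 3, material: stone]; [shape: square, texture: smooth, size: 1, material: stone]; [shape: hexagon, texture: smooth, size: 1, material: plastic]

Comparing the two groups points to one rule — texture is not smooth.
[shape: circle, texture: smooth, size: 9, material: metal]: Group B (texture is smooth).
[shape: square, texture: glossy, size: 3, material: stone]: Group A (texture is glossy).
[shape: square, texture: smooth, size: 1, material: stone]: Group B (texture is smooth).
[shape: hexagon, texture: smooth, size: 1, material: plastic]: Group B (texture is smooth).

Group B, Group A, Group B, Group B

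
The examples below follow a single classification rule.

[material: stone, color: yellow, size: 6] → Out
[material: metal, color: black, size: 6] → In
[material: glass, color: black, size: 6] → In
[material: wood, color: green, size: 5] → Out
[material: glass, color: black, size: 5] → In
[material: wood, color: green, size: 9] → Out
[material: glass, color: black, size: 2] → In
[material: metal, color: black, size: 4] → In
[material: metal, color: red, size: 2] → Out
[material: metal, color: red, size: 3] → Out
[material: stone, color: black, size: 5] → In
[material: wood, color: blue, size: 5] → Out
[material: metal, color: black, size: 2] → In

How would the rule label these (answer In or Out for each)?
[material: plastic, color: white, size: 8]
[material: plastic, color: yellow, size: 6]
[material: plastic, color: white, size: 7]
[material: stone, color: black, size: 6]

Out, Out, Out, In

All 'In' examples share one property — color is black — and every 'Out' example lacks it.
[material: plastic, color: white, size: 8]: Out (color is white).
[material: plastic, color: yellow, size: 6]: Out (color is yellow).
[material: plastic, color: white, size: 7]: Out (color is white).
[material: stone, color: black, size: 6]: In (color is black).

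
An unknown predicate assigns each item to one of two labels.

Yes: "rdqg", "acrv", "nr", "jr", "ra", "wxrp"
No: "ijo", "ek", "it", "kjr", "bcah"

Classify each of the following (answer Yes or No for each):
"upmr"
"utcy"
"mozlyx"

The rule appears to be: even length AND contains 'r'.

Yes, No, No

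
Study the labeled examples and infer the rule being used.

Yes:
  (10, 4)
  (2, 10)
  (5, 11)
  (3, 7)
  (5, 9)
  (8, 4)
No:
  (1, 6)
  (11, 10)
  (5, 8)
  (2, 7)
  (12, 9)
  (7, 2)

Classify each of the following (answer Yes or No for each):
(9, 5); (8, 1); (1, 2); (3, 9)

Yes, No, No, Yes

The distinguishing property — sum is even — holds for all the 'Yes' cases and none of the 'No' cases.
(9, 5): 9+5 = 14 — qualifies, so Yes.
(8, 1): 8+1 = 9 — does not fit, so No.
(1, 2): 1+2 = 3 — does not fit, so No.
(3, 9): 3+9 = 12 — qualifies, so Yes.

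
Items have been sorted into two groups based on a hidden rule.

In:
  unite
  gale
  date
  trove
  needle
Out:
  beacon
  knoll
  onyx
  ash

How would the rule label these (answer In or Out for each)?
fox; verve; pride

Out, In, In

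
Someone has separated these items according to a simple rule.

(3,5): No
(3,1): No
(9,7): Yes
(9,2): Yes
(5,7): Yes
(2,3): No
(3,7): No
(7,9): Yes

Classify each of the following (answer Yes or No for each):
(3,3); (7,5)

Rule: sum ≥ 11. This holds for each 'Yes' example and fails for each 'No' one.
(3,3): 3+3 = 6, does not fit → No. (7,5): 7+5 = 12, checks out → Yes.

No, Yes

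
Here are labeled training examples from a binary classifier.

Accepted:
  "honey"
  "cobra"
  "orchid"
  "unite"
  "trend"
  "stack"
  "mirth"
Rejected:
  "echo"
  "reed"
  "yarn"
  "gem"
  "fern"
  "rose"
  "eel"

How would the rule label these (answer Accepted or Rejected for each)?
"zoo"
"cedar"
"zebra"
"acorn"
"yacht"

Rejected, Accepted, Accepted, Accepted, Accepted

The distinguishing property — length ≥ 5 — holds for all the 'Accepted' cases and none of the 'Rejected' cases.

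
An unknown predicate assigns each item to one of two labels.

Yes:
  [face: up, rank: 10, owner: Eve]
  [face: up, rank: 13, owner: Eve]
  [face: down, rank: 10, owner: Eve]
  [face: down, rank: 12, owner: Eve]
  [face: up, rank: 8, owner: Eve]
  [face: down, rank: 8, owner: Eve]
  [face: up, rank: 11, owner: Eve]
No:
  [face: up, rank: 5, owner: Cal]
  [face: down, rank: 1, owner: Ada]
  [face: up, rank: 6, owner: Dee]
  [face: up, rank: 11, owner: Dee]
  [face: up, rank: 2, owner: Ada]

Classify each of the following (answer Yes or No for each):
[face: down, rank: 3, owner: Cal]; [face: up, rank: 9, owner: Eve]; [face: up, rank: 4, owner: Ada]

No, Yes, No

Looking at the examples, the only property every 'Yes' case has and every 'No' case lacks is: owner is Eve.
[face: down, rank: 3, owner: Cal]: owner is Cal, does not pass → No. [face: up, rank: 9, owner: Eve]: owner is Eve, qualifies → Yes. [face: up, rank: 4, owner: Ada]: owner is Ada, does not pass → No.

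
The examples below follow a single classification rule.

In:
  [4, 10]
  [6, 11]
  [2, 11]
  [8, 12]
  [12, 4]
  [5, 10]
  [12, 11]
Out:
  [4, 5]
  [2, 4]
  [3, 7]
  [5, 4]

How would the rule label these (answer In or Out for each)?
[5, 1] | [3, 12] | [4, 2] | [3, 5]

Out, In, Out, Out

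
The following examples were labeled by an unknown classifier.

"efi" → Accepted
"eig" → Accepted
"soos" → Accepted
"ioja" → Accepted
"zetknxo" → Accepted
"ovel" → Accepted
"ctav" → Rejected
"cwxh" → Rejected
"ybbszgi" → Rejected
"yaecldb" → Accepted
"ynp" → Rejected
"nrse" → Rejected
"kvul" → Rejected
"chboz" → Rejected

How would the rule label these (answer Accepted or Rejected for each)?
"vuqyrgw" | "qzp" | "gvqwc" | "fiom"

Rejected, Rejected, Rejected, Accepted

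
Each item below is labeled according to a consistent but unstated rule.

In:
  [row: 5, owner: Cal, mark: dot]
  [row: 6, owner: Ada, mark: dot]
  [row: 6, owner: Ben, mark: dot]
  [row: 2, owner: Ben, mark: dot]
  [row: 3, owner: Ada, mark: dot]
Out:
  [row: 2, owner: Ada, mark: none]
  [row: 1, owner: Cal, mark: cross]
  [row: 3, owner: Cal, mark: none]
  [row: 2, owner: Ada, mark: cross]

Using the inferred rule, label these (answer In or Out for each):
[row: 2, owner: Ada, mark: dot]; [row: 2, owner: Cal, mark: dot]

In, In

Looking at the examples, the only property every 'In' case has and every 'Out' case lacks is: mark is dot.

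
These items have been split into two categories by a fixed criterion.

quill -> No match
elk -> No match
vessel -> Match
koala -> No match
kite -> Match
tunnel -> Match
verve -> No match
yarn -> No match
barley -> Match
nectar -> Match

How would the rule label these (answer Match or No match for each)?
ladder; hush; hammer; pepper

All 'Match' examples share one property — even length AND contains 'e' — and every 'No match' example lacks it.
ladder → length 6, has 'e' → Match. hush → length 4, no 'e' → No match. hammer → length 6, has 'e' → Match. pepper → length 6, has 'e' → Match.

Match, No match, Match, Match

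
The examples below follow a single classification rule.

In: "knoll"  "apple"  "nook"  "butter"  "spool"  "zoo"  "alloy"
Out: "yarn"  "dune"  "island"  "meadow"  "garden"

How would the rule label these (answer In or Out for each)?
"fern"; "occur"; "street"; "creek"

Out, In, In, In

The simplest hypothesis consistent with all the labels is: has a double letter.
"fern" → no doubled letter → Out. "occur" → 'cc' doubled → In. "street" → 'ee' doubled → In. "creek" → 'ee' doubled → In.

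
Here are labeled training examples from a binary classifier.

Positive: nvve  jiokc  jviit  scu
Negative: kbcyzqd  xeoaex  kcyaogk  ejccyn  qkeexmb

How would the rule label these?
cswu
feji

Positive, Positive

'Positive' ⟺ length ≤ 5.
cswu: length 4, satisfies this → Positive. feji: length 4, satisfies this → Positive.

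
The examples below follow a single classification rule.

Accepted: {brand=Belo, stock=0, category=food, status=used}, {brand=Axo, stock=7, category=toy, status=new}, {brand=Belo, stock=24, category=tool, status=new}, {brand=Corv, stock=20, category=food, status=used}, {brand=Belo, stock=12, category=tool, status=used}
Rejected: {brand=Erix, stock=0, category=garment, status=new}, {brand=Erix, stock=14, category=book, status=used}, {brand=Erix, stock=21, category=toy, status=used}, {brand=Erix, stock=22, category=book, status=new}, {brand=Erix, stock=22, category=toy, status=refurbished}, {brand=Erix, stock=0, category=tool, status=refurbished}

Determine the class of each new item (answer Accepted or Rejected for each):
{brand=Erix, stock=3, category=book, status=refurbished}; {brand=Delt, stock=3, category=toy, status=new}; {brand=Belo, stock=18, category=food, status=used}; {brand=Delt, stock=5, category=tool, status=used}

Rejected, Accepted, Accepted, Accepted

Comparing the two groups points to one rule — brand is not Erix.
{brand=Erix, stock=3, category=book, status=refurbished}: Rejected (brand is Erix).
{brand=Delt, stock=3, category=toy, status=new}: Accepted (brand is Delt).
{brand=Belo, stock=18, category=food, status=used}: Accepted (brand is Belo).
{brand=Delt, stock=5, category=tool, status=used}: Accepted (brand is Delt).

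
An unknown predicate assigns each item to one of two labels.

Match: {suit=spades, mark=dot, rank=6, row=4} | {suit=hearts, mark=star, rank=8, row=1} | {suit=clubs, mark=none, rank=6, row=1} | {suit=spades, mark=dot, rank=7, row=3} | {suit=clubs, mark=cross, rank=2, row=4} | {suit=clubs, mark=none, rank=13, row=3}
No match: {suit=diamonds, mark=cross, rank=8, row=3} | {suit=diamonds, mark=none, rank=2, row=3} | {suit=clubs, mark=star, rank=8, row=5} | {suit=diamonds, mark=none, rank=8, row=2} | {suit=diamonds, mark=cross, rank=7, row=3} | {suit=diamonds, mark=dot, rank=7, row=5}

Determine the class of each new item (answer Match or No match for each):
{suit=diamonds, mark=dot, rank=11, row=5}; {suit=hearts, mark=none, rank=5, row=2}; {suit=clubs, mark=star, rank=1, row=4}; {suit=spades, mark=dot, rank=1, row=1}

The distinguishing property — suit is not diamonds AND row ≤ 4 — holds for all the 'Match' cases and none of the 'No match' cases.
{suit=diamonds, mark=dot, rank=11, row=5}: suit is diamonds, row = 5, fails this test → No match. {suit=hearts, mark=none, rank=5, row=2}: suit is hearts, row = 2, fits → Match. {suit=clubs, mark=star, rank=1, row=4}: suit is clubs, row = 4, fits → Match. {suit=spades, mark=dot, rank=1, row=1}: suit is spades, row = 1, fits → Match.

No match, Match, Match, Match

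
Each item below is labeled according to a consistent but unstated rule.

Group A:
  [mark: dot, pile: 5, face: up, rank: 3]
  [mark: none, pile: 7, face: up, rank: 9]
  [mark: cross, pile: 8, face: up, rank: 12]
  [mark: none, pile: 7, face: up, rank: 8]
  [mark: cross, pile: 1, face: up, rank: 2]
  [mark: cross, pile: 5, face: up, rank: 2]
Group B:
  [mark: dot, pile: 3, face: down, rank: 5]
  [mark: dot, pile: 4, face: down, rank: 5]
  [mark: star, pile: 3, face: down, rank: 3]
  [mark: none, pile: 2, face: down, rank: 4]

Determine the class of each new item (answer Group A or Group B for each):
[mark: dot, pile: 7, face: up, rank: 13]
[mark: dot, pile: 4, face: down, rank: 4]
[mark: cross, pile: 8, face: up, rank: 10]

Group A, Group B, Group A

A rule that fits every label: face is up — true of each 'Group A' example, false of each 'Group B' one.
Group A: [mark: dot, pile: 7, face: up, rank: 13], since face is up. Group B: [mark: dot, pile: 4, face: down, rank: 4], since face is down. Group A: [mark: cross, pile: 8, face: up, rank: 10], since face is up.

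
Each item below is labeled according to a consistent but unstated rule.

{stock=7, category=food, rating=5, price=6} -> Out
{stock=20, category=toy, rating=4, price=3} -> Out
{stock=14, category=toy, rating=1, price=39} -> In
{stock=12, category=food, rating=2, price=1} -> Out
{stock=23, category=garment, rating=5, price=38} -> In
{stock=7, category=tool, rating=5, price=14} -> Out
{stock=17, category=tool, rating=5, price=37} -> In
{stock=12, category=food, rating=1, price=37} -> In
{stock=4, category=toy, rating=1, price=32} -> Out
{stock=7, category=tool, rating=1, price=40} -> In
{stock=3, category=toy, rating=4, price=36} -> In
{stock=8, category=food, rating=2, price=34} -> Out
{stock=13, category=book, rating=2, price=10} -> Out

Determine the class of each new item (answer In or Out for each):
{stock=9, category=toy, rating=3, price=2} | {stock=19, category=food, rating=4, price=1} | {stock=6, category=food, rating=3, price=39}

The rule appears to be: price ≥ 36.
{stock=9, category=toy, rating=3, price=2}: Out (price = 2).
{stock=19, category=food, rating=4, price=1}: Out (price = 1).
{stock=6, category=food, rating=3, price=39}: In (price = 39).

Out, Out, In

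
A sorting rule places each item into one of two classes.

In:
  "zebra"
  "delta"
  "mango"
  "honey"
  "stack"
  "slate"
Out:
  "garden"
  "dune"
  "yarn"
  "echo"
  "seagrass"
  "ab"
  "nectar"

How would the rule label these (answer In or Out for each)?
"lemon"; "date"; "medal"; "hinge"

The distinguishing property — odd length — holds for all the 'In' cases and none of the 'Out' cases.
In: "lemon", since length 5. Out: "date", since length 4. In: "medal", since length 5. In: "hinge", since length 5.

In, Out, In, In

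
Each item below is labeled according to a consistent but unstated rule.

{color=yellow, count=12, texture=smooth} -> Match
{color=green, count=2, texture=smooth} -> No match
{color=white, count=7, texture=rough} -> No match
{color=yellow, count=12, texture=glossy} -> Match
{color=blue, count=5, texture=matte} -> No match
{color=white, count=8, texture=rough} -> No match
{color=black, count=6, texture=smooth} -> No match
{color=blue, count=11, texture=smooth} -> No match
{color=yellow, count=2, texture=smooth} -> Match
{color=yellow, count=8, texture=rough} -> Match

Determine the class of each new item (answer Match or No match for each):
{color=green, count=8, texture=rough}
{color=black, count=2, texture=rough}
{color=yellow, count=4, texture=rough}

Looking at the examples, the only property every 'Match' case has and every 'No match' case lacks is: color is yellow.
{color=green, count=8, texture=rough} → color is green → No match.
{color=black, count=2, texture=rough} → color is black → No match.
{color=yellow, count=4, texture=rough} → color is yellow → Match.

No match, No match, Match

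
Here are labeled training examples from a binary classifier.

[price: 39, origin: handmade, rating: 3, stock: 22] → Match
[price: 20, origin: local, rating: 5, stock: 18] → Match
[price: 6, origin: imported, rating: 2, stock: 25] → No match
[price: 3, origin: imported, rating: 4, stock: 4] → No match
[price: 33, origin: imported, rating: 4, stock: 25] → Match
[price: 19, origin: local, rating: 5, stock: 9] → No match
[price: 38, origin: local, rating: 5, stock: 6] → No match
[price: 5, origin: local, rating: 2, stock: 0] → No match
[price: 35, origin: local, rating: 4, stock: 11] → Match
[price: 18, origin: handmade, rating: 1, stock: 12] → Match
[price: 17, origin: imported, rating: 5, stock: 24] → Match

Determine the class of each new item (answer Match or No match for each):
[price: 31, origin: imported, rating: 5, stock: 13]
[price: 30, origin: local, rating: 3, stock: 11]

Match, Match

'Match' ⟺ price ≥ 17 AND stock ≥ 11.
[price: 31, origin: imported, rating: 5, stock: 13]: price = 31, stock = 13 — meets the rule, so Match. [price: 30, origin: local, rating: 3, stock: 11]: price = 30, stock = 11 — meets the rule, so Match.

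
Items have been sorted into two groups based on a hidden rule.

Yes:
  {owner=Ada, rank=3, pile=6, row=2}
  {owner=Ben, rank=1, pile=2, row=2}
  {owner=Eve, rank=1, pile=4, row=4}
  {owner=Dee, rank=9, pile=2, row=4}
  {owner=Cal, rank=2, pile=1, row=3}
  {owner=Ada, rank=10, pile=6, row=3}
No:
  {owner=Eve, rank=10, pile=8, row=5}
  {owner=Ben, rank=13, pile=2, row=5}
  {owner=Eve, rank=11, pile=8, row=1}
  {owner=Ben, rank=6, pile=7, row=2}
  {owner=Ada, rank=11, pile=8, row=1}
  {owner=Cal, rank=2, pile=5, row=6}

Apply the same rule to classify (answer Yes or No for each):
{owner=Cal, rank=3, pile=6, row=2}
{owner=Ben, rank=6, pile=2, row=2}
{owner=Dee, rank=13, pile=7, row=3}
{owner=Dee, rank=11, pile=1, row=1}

One predicate separates the groups cleanly: pile ≤ 6 AND row ≤ 4.
Yes: {owner=Cal, rank=3, pile=6, row=2}, since pile = 6, row = 2. Yes: {owner=Ben, rank=6, pile=2, row=2}, since pile = 2, row = 2. No: {owner=Dee, rank=13, pile=7, row=3}, since pile = 7, row = 3. Yes: {owner=Dee, rank=11, pile=1, row=1}, since pile = 1, row = 1.

Yes, Yes, No, Yes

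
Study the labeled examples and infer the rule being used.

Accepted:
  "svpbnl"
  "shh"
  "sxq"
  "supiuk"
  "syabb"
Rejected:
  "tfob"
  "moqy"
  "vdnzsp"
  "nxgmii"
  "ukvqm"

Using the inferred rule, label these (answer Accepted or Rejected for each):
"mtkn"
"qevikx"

Rejected, Rejected

Rule: starts with 's'. This holds for each 'Accepted' example and fails for each 'Rejected' one.
"mtkn": starts with 'm' — lacks this property, so Rejected.
"qevikx": starts with 'q' — lacks this property, so Rejected.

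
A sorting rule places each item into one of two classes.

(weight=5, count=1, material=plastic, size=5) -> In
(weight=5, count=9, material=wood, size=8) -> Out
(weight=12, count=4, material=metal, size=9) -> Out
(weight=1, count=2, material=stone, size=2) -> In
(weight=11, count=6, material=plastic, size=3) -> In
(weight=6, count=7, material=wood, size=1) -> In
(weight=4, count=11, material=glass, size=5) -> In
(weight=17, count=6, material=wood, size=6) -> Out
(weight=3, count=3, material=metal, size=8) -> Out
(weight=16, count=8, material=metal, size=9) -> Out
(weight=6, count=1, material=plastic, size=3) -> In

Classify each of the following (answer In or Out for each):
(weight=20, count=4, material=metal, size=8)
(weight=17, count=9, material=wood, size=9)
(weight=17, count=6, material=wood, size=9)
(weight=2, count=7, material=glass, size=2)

The common property of the 'In' items is: size ≤ 5. No 'Out' item has it.

Out, Out, Out, In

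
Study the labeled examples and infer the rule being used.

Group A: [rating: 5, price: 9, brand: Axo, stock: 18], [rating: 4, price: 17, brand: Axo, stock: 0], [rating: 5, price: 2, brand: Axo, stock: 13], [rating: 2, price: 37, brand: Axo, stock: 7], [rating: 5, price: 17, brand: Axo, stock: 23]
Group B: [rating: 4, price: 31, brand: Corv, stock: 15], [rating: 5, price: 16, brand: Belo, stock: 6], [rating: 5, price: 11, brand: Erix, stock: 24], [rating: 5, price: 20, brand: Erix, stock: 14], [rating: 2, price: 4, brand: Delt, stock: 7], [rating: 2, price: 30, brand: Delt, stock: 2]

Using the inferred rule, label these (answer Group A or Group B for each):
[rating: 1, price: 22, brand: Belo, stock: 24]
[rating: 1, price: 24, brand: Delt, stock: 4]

Group B, Group B

The distinguishing property — brand is Axo — holds for all the 'Group A' cases and none of the 'Group B' cases.
[rating: 1, price: 22, brand: Belo, stock: 24] → brand is Belo → Group B. [rating: 1, price: 24, brand: Delt, stock: 4] → brand is Delt → Group B.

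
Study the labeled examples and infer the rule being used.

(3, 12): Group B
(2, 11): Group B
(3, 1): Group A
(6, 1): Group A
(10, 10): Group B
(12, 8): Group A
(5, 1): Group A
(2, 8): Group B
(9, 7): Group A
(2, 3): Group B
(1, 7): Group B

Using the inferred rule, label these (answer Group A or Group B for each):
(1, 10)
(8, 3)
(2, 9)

Group B, Group A, Group B

Comparing the two groups points to one rule — first > second.
(1, 10): 1 < 10, doesn't qualify → Group B. (8, 3): 8 > 3, has this property → Group A. (2, 9): 2 < 9, doesn't qualify → Group B.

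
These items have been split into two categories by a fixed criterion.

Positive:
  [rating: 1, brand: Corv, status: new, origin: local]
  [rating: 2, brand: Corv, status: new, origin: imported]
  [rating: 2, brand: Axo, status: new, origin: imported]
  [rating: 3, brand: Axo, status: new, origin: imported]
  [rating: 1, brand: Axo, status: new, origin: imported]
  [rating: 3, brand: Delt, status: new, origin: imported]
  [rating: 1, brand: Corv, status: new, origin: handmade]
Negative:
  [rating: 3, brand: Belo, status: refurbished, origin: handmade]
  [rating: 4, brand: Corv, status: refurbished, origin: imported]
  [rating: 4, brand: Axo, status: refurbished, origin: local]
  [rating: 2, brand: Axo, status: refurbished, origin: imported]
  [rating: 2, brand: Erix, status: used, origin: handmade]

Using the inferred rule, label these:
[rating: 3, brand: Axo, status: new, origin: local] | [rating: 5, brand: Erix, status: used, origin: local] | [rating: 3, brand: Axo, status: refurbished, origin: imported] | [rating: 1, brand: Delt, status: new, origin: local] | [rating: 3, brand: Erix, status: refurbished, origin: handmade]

Positive, Negative, Negative, Positive, Negative

'Positive' ⟺ status is new.
Positive: [rating: 3, brand: Axo, status: new, origin: local], since status is new. Negative: [rating: 5, brand: Erix, status: used, origin: local], since status is used. Negative: [rating: 3, brand: Axo, status: refurbished, origin: imported], since status is refurbished. Positive: [rating: 1, brand: Delt, status: new, origin: local], since status is new. Negative: [rating: 3, brand: Erix, status: refurbished, origin: handmade], since status is refurbished.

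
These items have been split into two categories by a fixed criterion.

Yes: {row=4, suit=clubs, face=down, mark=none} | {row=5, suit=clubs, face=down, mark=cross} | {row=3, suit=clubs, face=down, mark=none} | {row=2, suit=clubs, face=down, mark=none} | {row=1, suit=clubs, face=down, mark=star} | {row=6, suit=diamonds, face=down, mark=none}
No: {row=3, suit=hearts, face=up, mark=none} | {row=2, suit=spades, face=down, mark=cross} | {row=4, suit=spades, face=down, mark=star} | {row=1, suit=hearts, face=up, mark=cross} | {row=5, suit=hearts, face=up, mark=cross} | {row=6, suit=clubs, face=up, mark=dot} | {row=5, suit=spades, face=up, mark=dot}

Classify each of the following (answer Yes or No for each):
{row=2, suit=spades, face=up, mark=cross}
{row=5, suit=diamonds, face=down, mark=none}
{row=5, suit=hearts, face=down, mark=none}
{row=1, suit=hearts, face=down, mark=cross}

No, Yes, Yes, Yes

'Yes' ⟺ face is down AND suit is not spades.
{row=2, suit=spades, face=up, mark=cross} → face is up, suit is spades → No. {row=5, suit=diamonds, face=down, mark=none} → face is down, suit is diamonds → Yes. {row=5, suit=hearts, face=down, mark=none} → face is down, suit is hearts → Yes. {row=1, suit=hearts, face=down, mark=cross} → face is down, suit is hearts → Yes.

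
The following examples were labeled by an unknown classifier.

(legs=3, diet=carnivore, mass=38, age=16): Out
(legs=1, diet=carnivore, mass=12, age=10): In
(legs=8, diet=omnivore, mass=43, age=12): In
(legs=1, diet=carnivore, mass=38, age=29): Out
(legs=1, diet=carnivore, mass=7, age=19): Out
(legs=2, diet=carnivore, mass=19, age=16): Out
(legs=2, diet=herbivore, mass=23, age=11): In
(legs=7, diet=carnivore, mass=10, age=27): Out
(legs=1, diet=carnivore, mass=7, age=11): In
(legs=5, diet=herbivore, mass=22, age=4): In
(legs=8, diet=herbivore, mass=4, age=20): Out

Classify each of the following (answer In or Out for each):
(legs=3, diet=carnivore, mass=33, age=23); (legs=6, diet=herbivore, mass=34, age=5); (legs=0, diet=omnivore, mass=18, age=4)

The pattern is that an item is 'In' exactly when: age ≤ 12.
(legs=3, diet=carnivore, mass=33, age=23): age = 23, does not fit → Out. (legs=6, diet=herbivore, mass=34, age=5): age = 5, qualifies → In. (legs=0, diet=omnivore, mass=18, age=4): age = 4, qualifies → In.

Out, In, In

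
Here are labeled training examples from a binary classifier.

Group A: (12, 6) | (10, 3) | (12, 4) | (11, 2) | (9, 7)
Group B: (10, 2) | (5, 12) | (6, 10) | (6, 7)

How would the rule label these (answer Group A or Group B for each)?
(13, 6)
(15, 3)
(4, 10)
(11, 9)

Group A, Group A, Group B, Group A

The distinguishing property — first > second AND sum ≥ 13 — holds for all the 'Group A' cases and none of the 'Group B' cases.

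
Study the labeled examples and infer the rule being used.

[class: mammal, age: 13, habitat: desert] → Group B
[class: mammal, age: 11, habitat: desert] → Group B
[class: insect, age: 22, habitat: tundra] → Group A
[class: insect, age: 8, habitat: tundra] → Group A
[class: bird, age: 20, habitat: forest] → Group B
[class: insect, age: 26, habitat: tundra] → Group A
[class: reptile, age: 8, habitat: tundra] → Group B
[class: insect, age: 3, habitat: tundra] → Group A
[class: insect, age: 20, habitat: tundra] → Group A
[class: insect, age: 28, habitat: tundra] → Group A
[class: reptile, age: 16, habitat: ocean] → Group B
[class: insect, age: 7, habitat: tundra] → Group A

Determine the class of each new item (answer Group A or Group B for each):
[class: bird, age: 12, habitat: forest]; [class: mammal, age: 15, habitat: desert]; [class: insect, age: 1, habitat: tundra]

Group B, Group B, Group A

Looking at the examples, the only property every 'Group A' case has and every 'Group B' case lacks is: class is insect.
[class: bird, age: 12, habitat: forest] — class is bird, hence Group B. [class: mammal, age: 15, habitat: desert] — class is mammal, hence Group B. [class: insect, age: 1, habitat: tundra] — class is insect, hence Group A.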